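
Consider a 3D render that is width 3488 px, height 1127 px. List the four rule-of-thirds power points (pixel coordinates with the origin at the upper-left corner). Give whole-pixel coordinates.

(1163, 376), (2325, 376), (1163, 751), (2325, 751)

One third of 3488 is 1162.67; one third of 1127 is 375.67.
Vertical third lines at x = 1163 and x = 2325; horizontal third lines at y = 376 and y = 751.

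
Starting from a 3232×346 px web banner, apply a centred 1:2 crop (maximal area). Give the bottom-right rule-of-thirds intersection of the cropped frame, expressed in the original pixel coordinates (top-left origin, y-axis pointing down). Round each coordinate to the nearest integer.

3232/346 > 1/2, so the 1:2 crop keeps the full height 346 and trims width to 346 × 1/2 = 173.00 px.
Left offset = (3232 − 173.00)/2 = 1529.50 px; top offset = 0.
Bottom-right is two-thirds across and two-thirds down within the crop:
x = 1529.50 + 2 × 173.00/3 ≈ 1645; y = 0.00 + 2 × 346.00/3 ≈ 231.

x = 1645 px, y = 231 px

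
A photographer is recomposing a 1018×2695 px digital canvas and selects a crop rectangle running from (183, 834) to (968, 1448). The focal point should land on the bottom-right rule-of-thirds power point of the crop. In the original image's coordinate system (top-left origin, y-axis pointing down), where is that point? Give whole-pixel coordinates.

x = 706 px, y = 1243 px

Crop width = 968 − 183 = 785 px; one third is 261.67 px.
Crop height = 1448 − 834 = 614 px; one third is 204.67 px.
The bottom-right point is two-thirds across and two-thirds down within the crop:
x = 183 + 2 × 261.67 ≈ 706; y = 834 + 2 × 204.67 ≈ 1243.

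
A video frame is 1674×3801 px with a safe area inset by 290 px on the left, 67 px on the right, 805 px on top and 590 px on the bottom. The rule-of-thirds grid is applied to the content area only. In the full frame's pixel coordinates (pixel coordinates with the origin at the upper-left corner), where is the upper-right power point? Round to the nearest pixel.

(1168, 1607)

Content width = 1674 − 290 − 67 = 1317 px; content height = 3801 − 805 − 590 = 2406 px.
Upper-right is two-thirds across and one-third down within the content area.
x = 290 + 2 × 1317/3 = 290 + 878.00 ≈ 1168
y = 805 + 1 × 2406/3 = 805 + 802.00 ≈ 1607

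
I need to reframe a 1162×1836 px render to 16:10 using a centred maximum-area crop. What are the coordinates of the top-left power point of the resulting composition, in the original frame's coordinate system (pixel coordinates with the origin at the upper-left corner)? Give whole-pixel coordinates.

x = 387 px, y = 797 px

1162/1836 < 16/10, so the 16:10 crop keeps the full width 1162 and trims height to 1162 × 10/16 = 726.25 px.
Top offset = (1836 − 726.25)/2 = 554.88 px; left offset = 0.
Top-left is one-third across and one-third down within the crop:
x = 0.00 + 1 × 1162.00/3 ≈ 387; y = 554.88 + 1 × 726.25/3 ≈ 797.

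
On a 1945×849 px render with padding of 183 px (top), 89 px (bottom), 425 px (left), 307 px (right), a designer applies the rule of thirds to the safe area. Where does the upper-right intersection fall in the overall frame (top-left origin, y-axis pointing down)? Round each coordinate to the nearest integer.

Content width = 1945 − 425 − 307 = 1213 px; content height = 849 − 183 − 89 = 577 px.
Upper-right is two-thirds across and one-third down within the safe area.
x = 425 + 2 × 1213/3 = 425 + 808.67 ≈ 1234
y = 183 + 1 × 577/3 = 183 + 192.33 ≈ 375

(1234, 375)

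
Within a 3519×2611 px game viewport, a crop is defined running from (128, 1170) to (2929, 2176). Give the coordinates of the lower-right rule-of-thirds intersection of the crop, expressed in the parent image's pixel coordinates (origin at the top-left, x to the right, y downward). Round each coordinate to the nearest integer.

Crop width = 2929 − 128 = 2801 px; one third is 933.67 px.
Crop height = 2176 − 1170 = 1006 px; one third is 335.33 px.
The lower-right point is two-thirds across and two-thirds down within the crop:
x = 128 + 2 × 933.67 ≈ 1995; y = 1170 + 2 × 335.33 ≈ 1841.

(1995, 1841)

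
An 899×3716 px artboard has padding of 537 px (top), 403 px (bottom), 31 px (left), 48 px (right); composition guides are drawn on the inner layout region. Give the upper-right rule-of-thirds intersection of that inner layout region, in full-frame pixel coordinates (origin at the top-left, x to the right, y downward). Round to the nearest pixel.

Content width = 899 − 31 − 48 = 820 px; content height = 3716 − 537 − 403 = 2776 px.
Upper-right is two-thirds across and one-third down within the inner layout region.
x = 31 + 2 × 820/3 = 31 + 546.67 ≈ 578
y = 537 + 1 × 2776/3 = 537 + 925.33 ≈ 1462

(578, 1462)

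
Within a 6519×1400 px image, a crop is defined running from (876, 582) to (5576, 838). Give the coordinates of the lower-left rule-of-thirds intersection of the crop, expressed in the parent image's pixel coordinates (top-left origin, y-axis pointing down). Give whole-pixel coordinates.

Crop width = 5576 − 876 = 4700 px; one third is 1566.67 px.
Crop height = 838 − 582 = 256 px; one third is 85.33 px.
The lower-left point is one-third across and two-thirds down within the crop:
x = 876 + 1 × 1566.67 ≈ 2443; y = 582 + 2 × 85.33 ≈ 753.

(2443, 753)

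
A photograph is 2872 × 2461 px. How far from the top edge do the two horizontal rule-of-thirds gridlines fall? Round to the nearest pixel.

2461 / 3 = 820.33, so the horizontal lines sit at one and two thirds of 2461.

820 px and 1641 px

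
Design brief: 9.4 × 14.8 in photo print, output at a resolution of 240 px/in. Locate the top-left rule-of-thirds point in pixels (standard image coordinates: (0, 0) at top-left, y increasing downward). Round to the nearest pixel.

In pixels the canvas is 9.4 × 240 = 2256 wide and 14.8 × 240 = 3552 tall.
The top-left point is one-third across and one-third down:
x = 1 × 2256/3 ≈ 752; y = 1 × 3552/3 ≈ 1184.

x = 752 px, y = 1184 px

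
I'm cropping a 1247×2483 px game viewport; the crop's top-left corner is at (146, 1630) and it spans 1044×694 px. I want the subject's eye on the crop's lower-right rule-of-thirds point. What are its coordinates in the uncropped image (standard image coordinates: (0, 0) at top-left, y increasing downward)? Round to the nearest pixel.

One third of the crop width 1044 is 348.00 px.
One third of the crop height 694 is 231.33 px.
The lower-right point is two-thirds across and two-thirds down within the crop:
x = 146 + 2 × 348.00 ≈ 842; y = 1630 + 2 × 231.33 ≈ 2093.

x = 842 px, y = 2093 px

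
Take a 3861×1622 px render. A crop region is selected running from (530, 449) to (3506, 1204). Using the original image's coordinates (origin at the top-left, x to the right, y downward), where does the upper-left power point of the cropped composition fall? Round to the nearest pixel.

Crop width = 3506 − 530 = 2976 px; one third is 992.00 px.
Crop height = 1204 − 449 = 755 px; one third is 251.67 px.
The upper-left point is one-third across and one-third down within the crop:
x = 530 + 1 × 992.00 ≈ 1522; y = 449 + 1 × 251.67 ≈ 701.

(1522, 701)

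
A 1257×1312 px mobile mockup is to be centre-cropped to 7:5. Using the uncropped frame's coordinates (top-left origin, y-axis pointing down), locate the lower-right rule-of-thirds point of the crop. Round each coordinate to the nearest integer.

(838, 806)

1257/1312 < 7/5, so the 7:5 crop keeps the full width 1257 and trims height to 1257 × 5/7 = 897.86 px.
Top offset = (1312 − 897.86)/2 = 207.07 px; left offset = 0.
Lower-right is two-thirds across and two-thirds down within the crop:
x = 0.00 + 2 × 1257.00/3 ≈ 838; y = 207.07 + 2 × 897.86/3 ≈ 806.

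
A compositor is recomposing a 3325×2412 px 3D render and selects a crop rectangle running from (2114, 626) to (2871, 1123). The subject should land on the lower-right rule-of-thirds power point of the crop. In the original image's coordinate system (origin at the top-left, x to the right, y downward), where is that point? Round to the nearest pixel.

Crop width = 2871 − 2114 = 757 px; one third is 252.33 px.
Crop height = 1123 − 626 = 497 px; one third is 165.67 px.
The lower-right point is two-thirds across and two-thirds down within the crop:
x = 2114 + 2 × 252.33 ≈ 2619; y = 626 + 2 × 165.67 ≈ 957.

(2619, 957)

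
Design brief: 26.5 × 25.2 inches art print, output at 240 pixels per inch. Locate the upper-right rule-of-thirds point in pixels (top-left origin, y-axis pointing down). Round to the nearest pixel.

In pixels the canvas is 26.5 × 240 = 6360 wide and 25.2 × 240 = 6048 tall.
The upper-right point is two-thirds across and one-third down:
x = 2 × 6360/3 ≈ 4240; y = 1 × 6048/3 ≈ 2016.

x = 4240 px, y = 2016 px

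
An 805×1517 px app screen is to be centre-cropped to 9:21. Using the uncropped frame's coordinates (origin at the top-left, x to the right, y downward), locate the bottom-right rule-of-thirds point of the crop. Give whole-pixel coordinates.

805/1517 > 9/21, so the 9:21 crop keeps the full height 1517 and trims width to 1517 × 9/21 = 650.14 px.
Left offset = (805 − 650.14)/2 = 77.43 px; top offset = 0.
Bottom-right is two-thirds across and two-thirds down within the crop:
x = 77.43 + 2 × 650.14/3 ≈ 511; y = 0.00 + 2 × 1517.00/3 ≈ 1011.

x = 511 px, y = 1011 px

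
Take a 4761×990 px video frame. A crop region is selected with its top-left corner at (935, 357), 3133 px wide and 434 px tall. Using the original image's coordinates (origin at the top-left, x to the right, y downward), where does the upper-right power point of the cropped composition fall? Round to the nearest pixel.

(3024, 502)

One third of the crop width 3133 is 1044.33 px.
One third of the crop height 434 is 144.67 px.
The upper-right point is two-thirds across and one-third down within the crop:
x = 935 + 2 × 1044.33 ≈ 3024; y = 357 + 1 × 144.67 ≈ 502.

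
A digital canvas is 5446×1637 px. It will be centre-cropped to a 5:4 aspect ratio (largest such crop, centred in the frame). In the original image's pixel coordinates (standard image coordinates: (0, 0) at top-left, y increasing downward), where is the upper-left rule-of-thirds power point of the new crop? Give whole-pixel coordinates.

5446/1637 > 5/4, so the 5:4 crop keeps the full height 1637 and trims width to 1637 × 5/4 = 2046.25 px.
Left offset = (5446 − 2046.25)/2 = 1699.88 px; top offset = 0.
Upper-left is one-third across and one-third down within the crop:
x = 1699.88 + 1 × 2046.25/3 ≈ 2382; y = 0.00 + 1 × 1637.00/3 ≈ 546.

x = 2382 px, y = 546 px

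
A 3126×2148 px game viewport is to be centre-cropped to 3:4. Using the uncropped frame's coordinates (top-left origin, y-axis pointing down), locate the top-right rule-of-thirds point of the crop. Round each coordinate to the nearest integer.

x = 1832 px, y = 716 px

3126/2148 > 3/4, so the 3:4 crop keeps the full height 2148 and trims width to 2148 × 3/4 = 1611.00 px.
Left offset = (3126 − 1611.00)/2 = 757.50 px; top offset = 0.
Top-right is two-thirds across and one-third down within the crop:
x = 757.50 + 2 × 1611.00/3 ≈ 1832; y = 0.00 + 1 × 2148.00/3 ≈ 716.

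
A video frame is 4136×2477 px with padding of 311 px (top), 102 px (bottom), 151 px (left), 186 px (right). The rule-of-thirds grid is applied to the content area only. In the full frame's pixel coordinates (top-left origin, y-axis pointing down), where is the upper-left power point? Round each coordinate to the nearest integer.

(1417, 999)

Content width = 4136 − 151 − 186 = 3799 px; content height = 2477 − 311 − 102 = 2064 px.
Upper-left is one-third across and one-third down within the content area.
x = 151 + 1 × 3799/3 = 151 + 1266.33 ≈ 1417
y = 311 + 1 × 2064/3 = 311 + 688.00 ≈ 999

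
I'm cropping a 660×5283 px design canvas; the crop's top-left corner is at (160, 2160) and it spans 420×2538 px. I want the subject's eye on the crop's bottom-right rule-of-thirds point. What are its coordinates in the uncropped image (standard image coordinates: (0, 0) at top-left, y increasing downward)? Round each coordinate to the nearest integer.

One third of the crop width 420 is 140.00 px.
One third of the crop height 2538 is 846.00 px.
The bottom-right point is two-thirds across and two-thirds down within the crop:
x = 160 + 2 × 140.00 ≈ 440; y = 2160 + 2 × 846.00 ≈ 3852.

x = 440 px, y = 3852 px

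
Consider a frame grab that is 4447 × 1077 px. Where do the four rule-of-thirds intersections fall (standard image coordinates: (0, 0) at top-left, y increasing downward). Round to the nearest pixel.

One third of 4447 is 1482.33; one third of 1077 is 359.
Vertical third lines at x = 1482 and x = 2965; horizontal third lines at y = 359 and y = 718.

(1482, 359), (2965, 359), (1482, 718), (2965, 718)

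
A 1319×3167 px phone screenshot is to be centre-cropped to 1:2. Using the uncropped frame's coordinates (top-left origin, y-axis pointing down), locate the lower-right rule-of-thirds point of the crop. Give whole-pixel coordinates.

1319/3167 < 1/2, so the 1:2 crop keeps the full width 1319 and trims height to 1319 × 2/1 = 2638.00 px.
Top offset = (3167 − 2638.00)/2 = 264.50 px; left offset = 0.
Lower-right is two-thirds across and two-thirds down within the crop:
x = 0.00 + 2 × 1319.00/3 ≈ 879; y = 264.50 + 2 × 2638.00/3 ≈ 2023.

(879, 2023)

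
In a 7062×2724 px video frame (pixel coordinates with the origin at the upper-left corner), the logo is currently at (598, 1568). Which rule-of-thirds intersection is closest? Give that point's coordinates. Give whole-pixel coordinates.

Third lines: x ∈ {2354, 4708}, y ∈ {908, 1816}.
598 is closer to x = 2354; 1568 is closer to y = 1816.
So the nearest intersection is the lower-left power point.

x = 2354 px, y = 1816 px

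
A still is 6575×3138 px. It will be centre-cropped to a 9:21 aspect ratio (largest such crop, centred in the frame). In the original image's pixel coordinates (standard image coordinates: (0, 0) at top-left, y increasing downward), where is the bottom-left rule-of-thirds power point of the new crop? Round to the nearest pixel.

x = 3063 px, y = 2092 px

6575/3138 > 9/21, so the 9:21 crop keeps the full height 3138 and trims width to 3138 × 9/21 = 1344.86 px.
Left offset = (6575 − 1344.86)/2 = 2615.07 px; top offset = 0.
Bottom-left is one-third across and two-thirds down within the crop:
x = 2615.07 + 1 × 1344.86/3 ≈ 3063; y = 0.00 + 2 × 3138.00/3 ≈ 2092.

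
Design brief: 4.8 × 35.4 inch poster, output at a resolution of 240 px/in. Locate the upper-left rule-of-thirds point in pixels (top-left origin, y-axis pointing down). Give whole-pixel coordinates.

In pixels the canvas is 4.8 × 240 = 1152 wide and 35.4 × 240 = 8496 tall.
The upper-left point is one-third across and one-third down:
x = 1 × 1152/3 ≈ 384; y = 1 × 8496/3 ≈ 2832.

(384, 2832)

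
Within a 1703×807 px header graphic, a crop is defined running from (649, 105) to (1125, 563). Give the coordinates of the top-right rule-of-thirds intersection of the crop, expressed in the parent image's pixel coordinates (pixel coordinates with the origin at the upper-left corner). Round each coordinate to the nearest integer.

x = 966 px, y = 258 px

Crop width = 1125 − 649 = 476 px; one third is 158.67 px.
Crop height = 563 − 105 = 458 px; one third is 152.67 px.
The top-right point is two-thirds across and one-third down within the crop:
x = 649 + 2 × 158.67 ≈ 966; y = 105 + 1 × 152.67 ≈ 258.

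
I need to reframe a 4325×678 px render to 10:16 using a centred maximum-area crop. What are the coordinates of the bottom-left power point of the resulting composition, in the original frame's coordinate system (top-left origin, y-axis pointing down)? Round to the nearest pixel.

(2092, 452)

4325/678 > 10/16, so the 10:16 crop keeps the full height 678 and trims width to 678 × 10/16 = 423.75 px.
Left offset = (4325 − 423.75)/2 = 1950.62 px; top offset = 0.
Bottom-left is one-third across and two-thirds down within the crop:
x = 1950.62 + 1 × 423.75/3 ≈ 2092; y = 0.00 + 2 × 678.00/3 ≈ 452.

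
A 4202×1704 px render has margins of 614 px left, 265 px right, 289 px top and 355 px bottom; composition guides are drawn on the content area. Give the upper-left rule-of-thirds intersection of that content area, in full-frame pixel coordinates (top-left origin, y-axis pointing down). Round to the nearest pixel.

Content width = 4202 − 614 − 265 = 3323 px; content height = 1704 − 289 − 355 = 1060 px.
Upper-left is one-third across and one-third down within the content area.
x = 614 + 1 × 3323/3 = 614 + 1107.67 ≈ 1722
y = 289 + 1 × 1060/3 = 289 + 353.33 ≈ 642

(1722, 642)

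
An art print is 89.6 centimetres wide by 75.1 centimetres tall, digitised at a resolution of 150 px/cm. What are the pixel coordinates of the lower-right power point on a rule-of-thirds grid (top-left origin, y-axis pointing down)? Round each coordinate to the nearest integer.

In pixels the canvas is 89.6 × 150 = 13440 wide and 75.1 × 150 = 11265 tall.
The lower-right point is two-thirds across and two-thirds down:
x = 2 × 13440/3 ≈ 8960; y = 2 × 11265/3 ≈ 7510.

x = 8960 px, y = 7510 px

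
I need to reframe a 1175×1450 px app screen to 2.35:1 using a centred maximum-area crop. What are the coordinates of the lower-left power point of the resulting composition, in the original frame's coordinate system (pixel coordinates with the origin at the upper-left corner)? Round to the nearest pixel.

(392, 808)

1175/1450 < 2.35/1, so the 2.35:1 crop keeps the full width 1175 and trims height to 1175 × 1/2.35 = 500.00 px.
Top offset = (1450 − 500.00)/2 = 475.00 px; left offset = 0.
Lower-left is one-third across and two-thirds down within the crop:
x = 0.00 + 1 × 1175.00/3 ≈ 392; y = 475.00 + 2 × 500.00/3 ≈ 808.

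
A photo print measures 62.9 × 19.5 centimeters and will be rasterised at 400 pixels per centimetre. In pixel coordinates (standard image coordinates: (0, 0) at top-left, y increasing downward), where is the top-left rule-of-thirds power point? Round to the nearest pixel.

x = 8387 px, y = 2600 px

In pixels the canvas is 62.9 × 400 = 25160 wide and 19.5 × 400 = 7800 tall.
The top-left point is one-third across and one-third down:
x = 1 × 25160/3 ≈ 8387; y = 1 × 7800/3 ≈ 2600.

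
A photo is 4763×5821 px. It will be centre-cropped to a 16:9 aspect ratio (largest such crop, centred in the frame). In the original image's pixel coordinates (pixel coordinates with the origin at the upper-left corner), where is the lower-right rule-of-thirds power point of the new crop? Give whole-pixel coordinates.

4763/5821 < 16/9, so the 16:9 crop keeps the full width 4763 and trims height to 4763 × 9/16 = 2679.19 px.
Top offset = (5821 − 2679.19)/2 = 1570.91 px; left offset = 0.
Lower-right is two-thirds across and two-thirds down within the crop:
x = 0.00 + 2 × 4763.00/3 ≈ 3175; y = 1570.91 + 2 × 2679.19/3 ≈ 3357.

(3175, 3357)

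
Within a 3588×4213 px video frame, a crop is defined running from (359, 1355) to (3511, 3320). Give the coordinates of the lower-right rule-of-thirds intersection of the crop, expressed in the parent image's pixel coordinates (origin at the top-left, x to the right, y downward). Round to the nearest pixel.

Crop width = 3511 − 359 = 3152 px; one third is 1050.67 px.
Crop height = 3320 − 1355 = 1965 px; one third is 655.00 px.
The lower-right point is two-thirds across and two-thirds down within the crop:
x = 359 + 2 × 1050.67 ≈ 2460; y = 1355 + 2 × 655.00 ≈ 2665.

x = 2460 px, y = 2665 px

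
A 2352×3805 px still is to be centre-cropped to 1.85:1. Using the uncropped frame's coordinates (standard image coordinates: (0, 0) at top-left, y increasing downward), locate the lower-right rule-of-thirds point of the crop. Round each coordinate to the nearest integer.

2352/3805 < 1.85/1, so the 1.85:1 crop keeps the full width 2352 and trims height to 2352 × 1/1.85 = 1271.35 px.
Top offset = (3805 − 1271.35)/2 = 1266.82 px; left offset = 0.
Lower-right is two-thirds across and two-thirds down within the crop:
x = 0.00 + 2 × 2352.00/3 ≈ 1568; y = 1266.82 + 2 × 1271.35/3 ≈ 2114.

x = 1568 px, y = 2114 px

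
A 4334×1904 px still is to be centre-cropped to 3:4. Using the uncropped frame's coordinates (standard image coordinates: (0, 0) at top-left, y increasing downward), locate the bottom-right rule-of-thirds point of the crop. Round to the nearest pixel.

4334/1904 > 3/4, so the 3:4 crop keeps the full height 1904 and trims width to 1904 × 3/4 = 1428.00 px.
Left offset = (4334 − 1428.00)/2 = 1453.00 px; top offset = 0.
Bottom-right is two-thirds across and two-thirds down within the crop:
x = 1453.00 + 2 × 1428.00/3 ≈ 2405; y = 0.00 + 2 × 1904.00/3 ≈ 1269.

x = 2405 px, y = 1269 px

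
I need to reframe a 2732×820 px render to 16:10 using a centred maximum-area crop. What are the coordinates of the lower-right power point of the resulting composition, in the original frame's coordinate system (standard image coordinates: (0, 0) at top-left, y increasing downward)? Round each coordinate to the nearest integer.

x = 1585 px, y = 547 px

2732/820 > 16/10, so the 16:10 crop keeps the full height 820 and trims width to 820 × 16/10 = 1312.00 px.
Left offset = (2732 − 1312.00)/2 = 710.00 px; top offset = 0.
Lower-right is two-thirds across and two-thirds down within the crop:
x = 710.00 + 2 × 1312.00/3 ≈ 1585; y = 0.00 + 2 × 820.00/3 ≈ 547.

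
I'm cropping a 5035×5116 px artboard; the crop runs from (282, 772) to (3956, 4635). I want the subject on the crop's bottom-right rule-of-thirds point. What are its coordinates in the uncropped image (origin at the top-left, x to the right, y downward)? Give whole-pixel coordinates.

Crop width = 3956 − 282 = 3674 px; one third is 1224.67 px.
Crop height = 4635 − 772 = 3863 px; one third is 1287.67 px.
The bottom-right point is two-thirds across and two-thirds down within the crop:
x = 282 + 2 × 1224.67 ≈ 2731; y = 772 + 2 × 1287.67 ≈ 3347.

(2731, 3347)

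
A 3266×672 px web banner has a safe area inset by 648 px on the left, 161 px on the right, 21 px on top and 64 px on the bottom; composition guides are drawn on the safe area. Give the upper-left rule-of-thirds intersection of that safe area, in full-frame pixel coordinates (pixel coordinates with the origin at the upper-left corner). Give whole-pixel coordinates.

x = 1467 px, y = 217 px

Content width = 3266 − 648 − 161 = 2457 px; content height = 672 − 21 − 64 = 587 px.
Upper-left is one-third across and one-third down within the safe area.
x = 648 + 1 × 2457/3 = 648 + 819.00 ≈ 1467
y = 21 + 1 × 587/3 = 21 + 195.67 ≈ 217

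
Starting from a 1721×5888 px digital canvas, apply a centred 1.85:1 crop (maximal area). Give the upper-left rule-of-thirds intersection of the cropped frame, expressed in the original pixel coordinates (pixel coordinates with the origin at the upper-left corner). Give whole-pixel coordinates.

1721/5888 < 1.85/1, so the 1.85:1 crop keeps the full width 1721 and trims height to 1721 × 1/1.85 = 930.27 px.
Top offset = (5888 − 930.27)/2 = 2478.86 px; left offset = 0.
Upper-left is one-third across and one-third down within the crop:
x = 0.00 + 1 × 1721.00/3 ≈ 574; y = 2478.86 + 1 × 930.27/3 ≈ 2789.

(574, 2789)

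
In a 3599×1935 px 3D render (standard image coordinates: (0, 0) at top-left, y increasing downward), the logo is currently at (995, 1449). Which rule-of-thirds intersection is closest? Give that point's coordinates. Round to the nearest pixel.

(1200, 1290)

Third lines: x ∈ {1200, 2399}, y ∈ {645, 1290}.
995 is closer to x = 1200; 1449 is closer to y = 1290.
So the nearest intersection is the lower-left power point.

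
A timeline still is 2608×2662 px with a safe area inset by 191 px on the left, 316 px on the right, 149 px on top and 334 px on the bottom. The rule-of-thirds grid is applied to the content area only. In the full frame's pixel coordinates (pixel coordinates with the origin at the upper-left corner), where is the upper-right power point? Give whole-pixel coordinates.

Content width = 2608 − 191 − 316 = 2101 px; content height = 2662 − 149 − 334 = 2179 px.
Upper-right is two-thirds across and one-third down within the content area.
x = 191 + 2 × 2101/3 = 191 + 1400.67 ≈ 1592
y = 149 + 1 × 2179/3 = 149 + 726.33 ≈ 875

(1592, 875)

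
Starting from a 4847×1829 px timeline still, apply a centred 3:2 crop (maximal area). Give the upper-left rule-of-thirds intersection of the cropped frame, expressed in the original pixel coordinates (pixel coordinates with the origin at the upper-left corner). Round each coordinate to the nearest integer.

4847/1829 > 3/2, so the 3:2 crop keeps the full height 1829 and trims width to 1829 × 3/2 = 2743.50 px.
Left offset = (4847 − 2743.50)/2 = 1051.75 px; top offset = 0.
Upper-left is one-third across and one-third down within the crop:
x = 1051.75 + 1 × 2743.50/3 ≈ 1966; y = 0.00 + 1 × 1829.00/3 ≈ 610.

x = 1966 px, y = 610 px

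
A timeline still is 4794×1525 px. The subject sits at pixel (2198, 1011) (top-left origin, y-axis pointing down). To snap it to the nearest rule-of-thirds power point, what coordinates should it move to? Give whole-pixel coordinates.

Third lines: x ∈ {1598, 3196}, y ∈ {508, 1017}.
2198 is closer to x = 1598; 1011 is closer to y = 1017.
So the nearest intersection is the lower-left power point.

(1598, 1017)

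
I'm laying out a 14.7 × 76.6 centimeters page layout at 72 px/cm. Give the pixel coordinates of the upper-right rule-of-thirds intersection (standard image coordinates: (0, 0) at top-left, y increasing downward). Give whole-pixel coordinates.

In pixels the canvas is 14.7 × 72 = 1058.4 wide and 76.6 × 72 = 5515.2 tall.
The upper-right point is two-thirds across and one-third down:
x = 2 × 1058.4/3 ≈ 706; y = 1 × 5515.2/3 ≈ 1838.

x = 706 px, y = 1838 px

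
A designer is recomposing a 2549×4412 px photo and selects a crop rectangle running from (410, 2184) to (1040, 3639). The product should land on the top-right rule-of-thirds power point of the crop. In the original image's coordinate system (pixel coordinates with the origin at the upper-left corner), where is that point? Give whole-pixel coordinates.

Crop width = 1040 − 410 = 630 px; one third is 210.00 px.
Crop height = 3639 − 2184 = 1455 px; one third is 485.00 px.
The top-right point is two-thirds across and one-third down within the crop:
x = 410 + 2 × 210.00 ≈ 830; y = 2184 + 1 × 485.00 ≈ 2669.

x = 830 px, y = 2669 px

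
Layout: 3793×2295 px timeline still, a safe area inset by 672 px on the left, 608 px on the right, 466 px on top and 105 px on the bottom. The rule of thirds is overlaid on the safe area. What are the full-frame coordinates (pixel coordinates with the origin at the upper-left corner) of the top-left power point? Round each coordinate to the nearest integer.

(1510, 1041)

Content width = 3793 − 672 − 608 = 2513 px; content height = 2295 − 466 − 105 = 1724 px.
Top-left is one-third across and one-third down within the safe area.
x = 672 + 1 × 2513/3 = 672 + 837.67 ≈ 1510
y = 466 + 1 × 1724/3 = 466 + 574.67 ≈ 1041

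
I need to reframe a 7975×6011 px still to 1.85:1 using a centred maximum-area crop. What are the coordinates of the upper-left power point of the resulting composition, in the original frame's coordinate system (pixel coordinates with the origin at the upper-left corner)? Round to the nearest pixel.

7975/6011 < 1.85/1, so the 1.85:1 crop keeps the full width 7975 and trims height to 7975 × 1/1.85 = 4310.81 px.
Top offset = (6011 − 4310.81)/2 = 850.09 px; left offset = 0.
Upper-left is one-third across and one-third down within the crop:
x = 0.00 + 1 × 7975.00/3 ≈ 2658; y = 850.09 + 1 × 4310.81/3 ≈ 2287.

x = 2658 px, y = 2287 px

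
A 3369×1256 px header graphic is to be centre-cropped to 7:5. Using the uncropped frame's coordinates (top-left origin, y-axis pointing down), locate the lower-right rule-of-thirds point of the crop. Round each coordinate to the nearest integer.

x = 1978 px, y = 837 px

3369/1256 > 7/5, so the 7:5 crop keeps the full height 1256 and trims width to 1256 × 7/5 = 1758.40 px.
Left offset = (3369 − 1758.40)/2 = 805.30 px; top offset = 0.
Lower-right is two-thirds across and two-thirds down within the crop:
x = 805.30 + 2 × 1758.40/3 ≈ 1978; y = 0.00 + 2 × 1256.00/3 ≈ 837.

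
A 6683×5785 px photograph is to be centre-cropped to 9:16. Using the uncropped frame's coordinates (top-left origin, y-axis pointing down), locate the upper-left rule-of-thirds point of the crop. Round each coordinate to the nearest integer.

(2799, 1928)

6683/5785 > 9/16, so the 9:16 crop keeps the full height 5785 and trims width to 5785 × 9/16 = 3254.06 px.
Left offset = (6683 − 3254.06)/2 = 1714.47 px; top offset = 0.
Upper-left is one-third across and one-third down within the crop:
x = 1714.47 + 1 × 3254.06/3 ≈ 2799; y = 0.00 + 1 × 5785.00/3 ≈ 1928.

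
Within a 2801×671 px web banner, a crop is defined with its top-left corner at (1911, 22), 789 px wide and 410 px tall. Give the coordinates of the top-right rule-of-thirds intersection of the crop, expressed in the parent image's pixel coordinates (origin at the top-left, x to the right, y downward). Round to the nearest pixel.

x = 2437 px, y = 159 px

One third of the crop width 789 is 263.00 px.
One third of the crop height 410 is 136.67 px.
The top-right point is two-thirds across and one-third down within the crop:
x = 1911 + 2 × 263.00 ≈ 2437; y = 22 + 1 × 136.67 ≈ 159.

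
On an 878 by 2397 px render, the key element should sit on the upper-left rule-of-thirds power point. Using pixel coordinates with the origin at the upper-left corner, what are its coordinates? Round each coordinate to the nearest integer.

(293, 799)

The upper-left point sits one-third of the way across and one-third of the way down.
x = 1 × 878/3 ≈ 293; y = 1 × 2397/3 ≈ 799.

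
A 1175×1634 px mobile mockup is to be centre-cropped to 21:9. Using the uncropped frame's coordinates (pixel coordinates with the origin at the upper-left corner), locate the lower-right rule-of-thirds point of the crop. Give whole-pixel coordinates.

x = 783 px, y = 901 px

1175/1634 < 21/9, so the 21:9 crop keeps the full width 1175 and trims height to 1175 × 9/21 = 503.57 px.
Top offset = (1634 − 503.57)/2 = 565.21 px; left offset = 0.
Lower-right is two-thirds across and two-thirds down within the crop:
x = 0.00 + 2 × 1175.00/3 ≈ 783; y = 565.21 + 2 × 503.57/3 ≈ 901.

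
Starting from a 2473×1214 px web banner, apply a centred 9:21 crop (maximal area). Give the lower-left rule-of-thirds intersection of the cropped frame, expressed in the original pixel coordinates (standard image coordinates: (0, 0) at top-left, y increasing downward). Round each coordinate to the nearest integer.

(1150, 809)

2473/1214 > 9/21, so the 9:21 crop keeps the full height 1214 and trims width to 1214 × 9/21 = 520.29 px.
Left offset = (2473 − 520.29)/2 = 976.36 px; top offset = 0.
Lower-left is one-third across and two-thirds down within the crop:
x = 976.36 + 1 × 520.29/3 ≈ 1150; y = 0.00 + 2 × 1214.00/3 ≈ 809.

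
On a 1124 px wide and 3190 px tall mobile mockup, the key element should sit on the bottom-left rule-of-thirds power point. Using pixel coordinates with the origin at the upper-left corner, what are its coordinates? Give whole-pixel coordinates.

x = 375 px, y = 2127 px

The bottom-left point sits one-third of the way across and two-thirds of the way down.
x = 1 × 1124/3 ≈ 375; y = 2 × 3190/3 ≈ 2127.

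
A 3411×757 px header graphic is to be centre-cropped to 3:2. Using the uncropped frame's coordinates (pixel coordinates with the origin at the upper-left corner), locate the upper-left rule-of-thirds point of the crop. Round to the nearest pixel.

3411/757 > 3/2, so the 3:2 crop keeps the full height 757 and trims width to 757 × 3/2 = 1135.50 px.
Left offset = (3411 − 1135.50)/2 = 1137.75 px; top offset = 0.
Upper-left is one-third across and one-third down within the crop:
x = 1137.75 + 1 × 1135.50/3 ≈ 1516; y = 0.00 + 1 × 757.00/3 ≈ 252.

(1516, 252)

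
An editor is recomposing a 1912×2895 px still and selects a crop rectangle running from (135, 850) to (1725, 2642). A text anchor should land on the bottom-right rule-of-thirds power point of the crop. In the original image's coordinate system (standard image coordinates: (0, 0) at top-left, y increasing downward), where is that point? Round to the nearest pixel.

x = 1195 px, y = 2045 px

Crop width = 1725 − 135 = 1590 px; one third is 530.00 px.
Crop height = 2642 − 850 = 1792 px; one third is 597.33 px.
The bottom-right point is two-thirds across and two-thirds down within the crop:
x = 135 + 2 × 530.00 ≈ 1195; y = 850 + 2 × 597.33 ≈ 2045.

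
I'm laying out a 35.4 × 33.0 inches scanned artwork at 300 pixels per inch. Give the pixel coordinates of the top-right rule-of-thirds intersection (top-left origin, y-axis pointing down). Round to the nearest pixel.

(7080, 3300)

In pixels the canvas is 35.4 × 300 = 10620 wide and 33.0 × 300 = 9900 tall.
The top-right point is two-thirds across and one-third down:
x = 2 × 10620/3 ≈ 7080; y = 1 × 9900/3 ≈ 3300.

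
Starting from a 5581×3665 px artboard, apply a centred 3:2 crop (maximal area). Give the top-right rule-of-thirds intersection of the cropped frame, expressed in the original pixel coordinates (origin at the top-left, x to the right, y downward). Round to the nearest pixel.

x = 3707 px, y = 1222 px

5581/3665 > 3/2, so the 3:2 crop keeps the full height 3665 and trims width to 3665 × 3/2 = 5497.50 px.
Left offset = (5581 − 5497.50)/2 = 41.75 px; top offset = 0.
Top-right is two-thirds across and one-third down within the crop:
x = 41.75 + 2 × 5497.50/3 ≈ 3707; y = 0.00 + 1 × 3665.00/3 ≈ 1222.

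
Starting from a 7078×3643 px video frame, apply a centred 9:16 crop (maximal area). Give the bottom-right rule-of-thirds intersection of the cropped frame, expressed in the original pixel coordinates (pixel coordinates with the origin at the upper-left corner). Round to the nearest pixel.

7078/3643 > 9/16, so the 9:16 crop keeps the full height 3643 and trims width to 3643 × 9/16 = 2049.19 px.
Left offset = (7078 − 2049.19)/2 = 2514.41 px; top offset = 0.
Bottom-right is two-thirds across and two-thirds down within the crop:
x = 2514.41 + 2 × 2049.19/3 ≈ 3881; y = 0.00 + 2 × 3643.00/3 ≈ 2429.

x = 3881 px, y = 2429 px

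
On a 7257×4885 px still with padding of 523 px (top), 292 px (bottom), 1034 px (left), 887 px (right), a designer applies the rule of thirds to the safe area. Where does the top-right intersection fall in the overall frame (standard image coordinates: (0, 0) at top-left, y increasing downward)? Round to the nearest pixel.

Content width = 7257 − 1034 − 887 = 5336 px; content height = 4885 − 523 − 292 = 4070 px.
Top-right is two-thirds across and one-third down within the safe area.
x = 1034 + 2 × 5336/3 = 1034 + 3557.33 ≈ 4591
y = 523 + 1 × 4070/3 = 523 + 1356.67 ≈ 1880

x = 4591 px, y = 1880 px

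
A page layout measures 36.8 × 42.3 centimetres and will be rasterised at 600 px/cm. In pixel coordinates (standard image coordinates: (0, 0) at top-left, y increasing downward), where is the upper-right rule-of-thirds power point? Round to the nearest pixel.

(14720, 8460)

In pixels the canvas is 36.8 × 600 = 22080 wide and 42.3 × 600 = 25380 tall.
The upper-right point is two-thirds across and one-third down:
x = 2 × 22080/3 ≈ 14720; y = 1 × 25380/3 ≈ 8460.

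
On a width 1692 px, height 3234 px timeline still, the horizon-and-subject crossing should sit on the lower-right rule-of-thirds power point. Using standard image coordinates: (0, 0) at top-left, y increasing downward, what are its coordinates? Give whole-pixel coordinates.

(1128, 2156)

The lower-right point sits two-thirds of the way across and two-thirds of the way down.
x = 2 × 1692/3 ≈ 1128; y = 2 × 3234/3 ≈ 2156.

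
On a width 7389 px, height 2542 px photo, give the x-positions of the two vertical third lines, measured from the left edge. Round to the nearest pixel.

x = 2463 px and x = 4926 px

7389 / 3 = 2463, so the vertical lines sit at one and two thirds of 7389.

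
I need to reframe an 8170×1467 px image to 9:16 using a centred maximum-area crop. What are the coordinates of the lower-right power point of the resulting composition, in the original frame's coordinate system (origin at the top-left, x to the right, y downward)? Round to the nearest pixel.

8170/1467 > 9/16, so the 9:16 crop keeps the full height 1467 and trims width to 1467 × 9/16 = 825.19 px.
Left offset = (8170 − 825.19)/2 = 3672.41 px; top offset = 0.
Lower-right is two-thirds across and two-thirds down within the crop:
x = 3672.41 + 2 × 825.19/3 ≈ 4223; y = 0.00 + 2 × 1467.00/3 ≈ 978.

x = 4223 px, y = 978 px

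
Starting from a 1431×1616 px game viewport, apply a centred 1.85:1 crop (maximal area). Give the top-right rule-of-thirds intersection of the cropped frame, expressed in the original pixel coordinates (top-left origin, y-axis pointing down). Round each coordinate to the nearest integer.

(954, 679)

1431/1616 < 1.85/1, so the 1.85:1 crop keeps the full width 1431 and trims height to 1431 × 1/1.85 = 773.51 px.
Top offset = (1616 − 773.51)/2 = 421.24 px; left offset = 0.
Top-right is two-thirds across and one-third down within the crop:
x = 0.00 + 2 × 1431.00/3 ≈ 954; y = 421.24 + 1 × 773.51/3 ≈ 679.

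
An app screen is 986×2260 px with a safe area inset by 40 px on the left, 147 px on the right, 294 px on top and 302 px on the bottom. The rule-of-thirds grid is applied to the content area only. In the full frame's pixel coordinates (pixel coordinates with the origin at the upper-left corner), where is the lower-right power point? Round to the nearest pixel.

Content width = 986 − 40 − 147 = 799 px; content height = 2260 − 294 − 302 = 1664 px.
Lower-right is two-thirds across and two-thirds down within the content area.
x = 40 + 2 × 799/3 = 40 + 532.67 ≈ 573
y = 294 + 2 × 1664/3 = 294 + 1109.33 ≈ 1403

(573, 1403)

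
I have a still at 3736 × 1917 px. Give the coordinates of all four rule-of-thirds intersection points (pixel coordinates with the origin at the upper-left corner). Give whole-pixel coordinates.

(1245, 639), (2491, 639), (1245, 1278), (2491, 1278)

One third of 3736 is 1245.33; one third of 1917 is 639.
Vertical third lines at x = 1245 and x = 2491; horizontal third lines at y = 639 and y = 1278.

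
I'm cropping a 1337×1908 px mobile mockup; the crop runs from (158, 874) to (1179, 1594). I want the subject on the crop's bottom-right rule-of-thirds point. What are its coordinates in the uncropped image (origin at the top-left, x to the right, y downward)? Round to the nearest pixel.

(839, 1354)

Crop width = 1179 − 158 = 1021 px; one third is 340.33 px.
Crop height = 1594 − 874 = 720 px; one third is 240.00 px.
The bottom-right point is two-thirds across and two-thirds down within the crop:
x = 158 + 2 × 340.33 ≈ 839; y = 874 + 2 × 240.00 ≈ 1354.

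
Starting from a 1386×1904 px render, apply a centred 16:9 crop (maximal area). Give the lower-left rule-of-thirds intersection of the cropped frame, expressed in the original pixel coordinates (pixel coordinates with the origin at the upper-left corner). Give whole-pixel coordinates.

(462, 1082)

1386/1904 < 16/9, so the 16:9 crop keeps the full width 1386 and trims height to 1386 × 9/16 = 779.62 px.
Top offset = (1904 − 779.62)/2 = 562.19 px; left offset = 0.
Lower-left is one-third across and two-thirds down within the crop:
x = 0.00 + 1 × 1386.00/3 ≈ 462; y = 562.19 + 2 × 779.62/3 ≈ 1082.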